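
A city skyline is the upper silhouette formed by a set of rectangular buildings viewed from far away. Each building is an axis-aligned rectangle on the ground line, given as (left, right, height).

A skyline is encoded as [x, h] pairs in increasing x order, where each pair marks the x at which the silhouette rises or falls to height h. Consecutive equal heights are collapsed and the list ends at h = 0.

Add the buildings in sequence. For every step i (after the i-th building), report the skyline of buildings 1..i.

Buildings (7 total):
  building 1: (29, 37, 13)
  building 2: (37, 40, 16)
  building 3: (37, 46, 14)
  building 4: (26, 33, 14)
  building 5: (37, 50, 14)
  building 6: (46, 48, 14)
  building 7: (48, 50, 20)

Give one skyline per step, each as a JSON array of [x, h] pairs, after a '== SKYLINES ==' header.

== SKYLINES ==
[[29,13],[37,0]]
[[29,13],[37,16],[40,0]]
[[29,13],[37,16],[40,14],[46,0]]
[[26,14],[33,13],[37,16],[40,14],[46,0]]
[[26,14],[33,13],[37,16],[40,14],[50,0]]
[[26,14],[33,13],[37,16],[40,14],[50,0]]
[[26,14],[33,13],[37,16],[40,14],[48,20],[50,0]]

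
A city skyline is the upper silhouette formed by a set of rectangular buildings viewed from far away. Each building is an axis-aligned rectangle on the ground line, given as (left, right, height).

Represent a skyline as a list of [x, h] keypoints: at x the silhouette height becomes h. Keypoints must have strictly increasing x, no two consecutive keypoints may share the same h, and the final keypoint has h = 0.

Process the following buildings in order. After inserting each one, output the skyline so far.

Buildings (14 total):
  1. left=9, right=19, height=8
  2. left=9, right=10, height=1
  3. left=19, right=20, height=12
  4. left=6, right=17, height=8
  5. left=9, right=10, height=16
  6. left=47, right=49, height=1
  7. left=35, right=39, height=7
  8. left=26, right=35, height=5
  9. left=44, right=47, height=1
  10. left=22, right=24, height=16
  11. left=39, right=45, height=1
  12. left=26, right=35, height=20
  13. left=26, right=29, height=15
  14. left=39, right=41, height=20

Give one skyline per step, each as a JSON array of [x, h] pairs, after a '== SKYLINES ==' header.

== SKYLINES ==
[[9,8],[19,0]]
[[9,8],[19,0]]
[[9,8],[19,12],[20,0]]
[[6,8],[19,12],[20,0]]
[[6,8],[9,16],[10,8],[19,12],[20,0]]
[[6,8],[9,16],[10,8],[19,12],[20,0],[47,1],[49,0]]
[[6,8],[9,16],[10,8],[19,12],[20,0],[35,7],[39,0],[47,1],[49,0]]
[[6,8],[9,16],[10,8],[19,12],[20,0],[26,5],[35,7],[39,0],[47,1],[49,0]]
[[6,8],[9,16],[10,8],[19,12],[20,0],[26,5],[35,7],[39,0],[44,1],[49,0]]
[[6,8],[9,16],[10,8],[19,12],[20,0],[22,16],[24,0],[26,5],[35,7],[39,0],[44,1],[49,0]]
[[6,8],[9,16],[10,8],[19,12],[20,0],[22,16],[24,0],[26,5],[35,7],[39,1],[49,0]]
[[6,8],[9,16],[10,8],[19,12],[20,0],[22,16],[24,0],[26,20],[35,7],[39,1],[49,0]]
[[6,8],[9,16],[10,8],[19,12],[20,0],[22,16],[24,0],[26,20],[35,7],[39,1],[49,0]]
[[6,8],[9,16],[10,8],[19,12],[20,0],[22,16],[24,0],[26,20],[35,7],[39,20],[41,1],[49,0]]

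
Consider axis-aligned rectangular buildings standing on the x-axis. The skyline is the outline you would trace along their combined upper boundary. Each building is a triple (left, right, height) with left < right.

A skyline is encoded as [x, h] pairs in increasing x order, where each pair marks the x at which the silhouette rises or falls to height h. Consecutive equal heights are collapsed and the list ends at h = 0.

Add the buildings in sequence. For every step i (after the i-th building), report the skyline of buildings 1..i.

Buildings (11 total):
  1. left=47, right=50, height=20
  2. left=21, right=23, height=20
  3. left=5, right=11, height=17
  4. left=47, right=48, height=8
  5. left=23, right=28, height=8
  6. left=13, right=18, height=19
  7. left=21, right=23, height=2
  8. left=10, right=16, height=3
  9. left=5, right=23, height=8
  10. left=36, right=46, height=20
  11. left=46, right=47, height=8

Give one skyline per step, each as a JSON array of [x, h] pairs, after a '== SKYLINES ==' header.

== SKYLINES ==
[[47,20],[50,0]]
[[21,20],[23,0],[47,20],[50,0]]
[[5,17],[11,0],[21,20],[23,0],[47,20],[50,0]]
[[5,17],[11,0],[21,20],[23,0],[47,20],[50,0]]
[[5,17],[11,0],[21,20],[23,8],[28,0],[47,20],[50,0]]
[[5,17],[11,0],[13,19],[18,0],[21,20],[23,8],[28,0],[47,20],[50,0]]
[[5,17],[11,0],[13,19],[18,0],[21,20],[23,8],[28,0],[47,20],[50,0]]
[[5,17],[11,3],[13,19],[18,0],[21,20],[23,8],[28,0],[47,20],[50,0]]
[[5,17],[11,8],[13,19],[18,8],[21,20],[23,8],[28,0],[47,20],[50,0]]
[[5,17],[11,8],[13,19],[18,8],[21,20],[23,8],[28,0],[36,20],[46,0],[47,20],[50,0]]
[[5,17],[11,8],[13,19],[18,8],[21,20],[23,8],[28,0],[36,20],[46,8],[47,20],[50,0]]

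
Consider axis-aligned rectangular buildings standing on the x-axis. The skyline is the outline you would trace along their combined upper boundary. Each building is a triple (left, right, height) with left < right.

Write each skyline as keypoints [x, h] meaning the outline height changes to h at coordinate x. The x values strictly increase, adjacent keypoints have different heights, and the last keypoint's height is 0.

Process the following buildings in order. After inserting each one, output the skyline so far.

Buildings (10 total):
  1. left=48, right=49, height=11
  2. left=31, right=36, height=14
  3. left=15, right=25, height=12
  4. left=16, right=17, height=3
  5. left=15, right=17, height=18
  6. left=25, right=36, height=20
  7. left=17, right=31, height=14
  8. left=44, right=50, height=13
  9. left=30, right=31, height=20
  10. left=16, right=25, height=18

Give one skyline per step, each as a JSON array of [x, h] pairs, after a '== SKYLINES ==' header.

== SKYLINES ==
[[48,11],[49,0]]
[[31,14],[36,0],[48,11],[49,0]]
[[15,12],[25,0],[31,14],[36,0],[48,11],[49,0]]
[[15,12],[25,0],[31,14],[36,0],[48,11],[49,0]]
[[15,18],[17,12],[25,0],[31,14],[36,0],[48,11],[49,0]]
[[15,18],[17,12],[25,20],[36,0],[48,11],[49,0]]
[[15,18],[17,14],[25,20],[36,0],[48,11],[49,0]]
[[15,18],[17,14],[25,20],[36,0],[44,13],[50,0]]
[[15,18],[17,14],[25,20],[36,0],[44,13],[50,0]]
[[15,18],[25,20],[36,0],[44,13],[50,0]]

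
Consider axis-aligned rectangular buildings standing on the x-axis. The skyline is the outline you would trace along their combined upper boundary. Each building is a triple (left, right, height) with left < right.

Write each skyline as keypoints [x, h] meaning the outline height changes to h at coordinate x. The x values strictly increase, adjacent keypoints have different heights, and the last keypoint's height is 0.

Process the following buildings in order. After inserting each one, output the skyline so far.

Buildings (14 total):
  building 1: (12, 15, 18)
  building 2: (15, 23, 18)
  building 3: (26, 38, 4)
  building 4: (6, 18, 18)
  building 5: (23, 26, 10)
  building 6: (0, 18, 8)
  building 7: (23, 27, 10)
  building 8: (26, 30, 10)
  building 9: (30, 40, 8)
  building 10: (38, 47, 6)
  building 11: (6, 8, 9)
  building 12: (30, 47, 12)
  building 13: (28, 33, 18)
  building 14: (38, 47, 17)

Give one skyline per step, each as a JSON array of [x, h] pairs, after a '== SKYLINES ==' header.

== SKYLINES ==
[[12,18],[15,0]]
[[12,18],[23,0]]
[[12,18],[23,0],[26,4],[38,0]]
[[6,18],[23,0],[26,4],[38,0]]
[[6,18],[23,10],[26,4],[38,0]]
[[0,8],[6,18],[23,10],[26,4],[38,0]]
[[0,8],[6,18],[23,10],[27,4],[38,0]]
[[0,8],[6,18],[23,10],[30,4],[38,0]]
[[0,8],[6,18],[23,10],[30,8],[40,0]]
[[0,8],[6,18],[23,10],[30,8],[40,6],[47,0]]
[[0,8],[6,18],[23,10],[30,8],[40,6],[47,0]]
[[0,8],[6,18],[23,10],[30,12],[47,0]]
[[0,8],[6,18],[23,10],[28,18],[33,12],[47,0]]
[[0,8],[6,18],[23,10],[28,18],[33,12],[38,17],[47,0]]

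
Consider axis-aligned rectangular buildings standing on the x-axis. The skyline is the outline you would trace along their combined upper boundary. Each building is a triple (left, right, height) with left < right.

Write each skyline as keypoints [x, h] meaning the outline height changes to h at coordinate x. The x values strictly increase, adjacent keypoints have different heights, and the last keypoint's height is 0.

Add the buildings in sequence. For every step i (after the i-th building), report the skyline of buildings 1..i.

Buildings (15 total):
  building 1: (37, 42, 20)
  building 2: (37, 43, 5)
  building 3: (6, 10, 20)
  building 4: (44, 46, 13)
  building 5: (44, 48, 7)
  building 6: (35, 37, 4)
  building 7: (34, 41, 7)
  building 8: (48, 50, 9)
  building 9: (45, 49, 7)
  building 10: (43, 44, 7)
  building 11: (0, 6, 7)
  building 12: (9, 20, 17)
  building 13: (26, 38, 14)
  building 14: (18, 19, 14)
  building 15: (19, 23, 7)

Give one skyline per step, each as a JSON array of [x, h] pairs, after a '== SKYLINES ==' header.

== SKYLINES ==
[[37,20],[42,0]]
[[37,20],[42,5],[43,0]]
[[6,20],[10,0],[37,20],[42,5],[43,0]]
[[6,20],[10,0],[37,20],[42,5],[43,0],[44,13],[46,0]]
[[6,20],[10,0],[37,20],[42,5],[43,0],[44,13],[46,7],[48,0]]
[[6,20],[10,0],[35,4],[37,20],[42,5],[43,0],[44,13],[46,7],[48,0]]
[[6,20],[10,0],[34,7],[37,20],[42,5],[43,0],[44,13],[46,7],[48,0]]
[[6,20],[10,0],[34,7],[37,20],[42,5],[43,0],[44,13],[46,7],[48,9],[50,0]]
[[6,20],[10,0],[34,7],[37,20],[42,5],[43,0],[44,13],[46,7],[48,9],[50,0]]
[[6,20],[10,0],[34,7],[37,20],[42,5],[43,7],[44,13],[46,7],[48,9],[50,0]]
[[0,7],[6,20],[10,0],[34,7],[37,20],[42,5],[43,7],[44,13],[46,7],[48,9],[50,0]]
[[0,7],[6,20],[10,17],[20,0],[34,7],[37,20],[42,5],[43,7],[44,13],[46,7],[48,9],[50,0]]
[[0,7],[6,20],[10,17],[20,0],[26,14],[37,20],[42,5],[43,7],[44,13],[46,7],[48,9],[50,0]]
[[0,7],[6,20],[10,17],[20,0],[26,14],[37,20],[42,5],[43,7],[44,13],[46,7],[48,9],[50,0]]
[[0,7],[6,20],[10,17],[20,7],[23,0],[26,14],[37,20],[42,5],[43,7],[44,13],[46,7],[48,9],[50,0]]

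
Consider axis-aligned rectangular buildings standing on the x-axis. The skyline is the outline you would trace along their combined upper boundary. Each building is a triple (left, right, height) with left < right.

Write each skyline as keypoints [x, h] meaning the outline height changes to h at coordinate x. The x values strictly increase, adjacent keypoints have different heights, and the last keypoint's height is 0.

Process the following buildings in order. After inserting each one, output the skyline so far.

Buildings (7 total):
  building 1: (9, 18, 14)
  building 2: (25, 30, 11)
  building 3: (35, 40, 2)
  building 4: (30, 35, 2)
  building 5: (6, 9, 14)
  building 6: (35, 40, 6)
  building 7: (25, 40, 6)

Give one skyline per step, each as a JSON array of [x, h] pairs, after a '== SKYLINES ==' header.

== SKYLINES ==
[[9,14],[18,0]]
[[9,14],[18,0],[25,11],[30,0]]
[[9,14],[18,0],[25,11],[30,0],[35,2],[40,0]]
[[9,14],[18,0],[25,11],[30,2],[40,0]]
[[6,14],[18,0],[25,11],[30,2],[40,0]]
[[6,14],[18,0],[25,11],[30,2],[35,6],[40,0]]
[[6,14],[18,0],[25,11],[30,6],[40,0]]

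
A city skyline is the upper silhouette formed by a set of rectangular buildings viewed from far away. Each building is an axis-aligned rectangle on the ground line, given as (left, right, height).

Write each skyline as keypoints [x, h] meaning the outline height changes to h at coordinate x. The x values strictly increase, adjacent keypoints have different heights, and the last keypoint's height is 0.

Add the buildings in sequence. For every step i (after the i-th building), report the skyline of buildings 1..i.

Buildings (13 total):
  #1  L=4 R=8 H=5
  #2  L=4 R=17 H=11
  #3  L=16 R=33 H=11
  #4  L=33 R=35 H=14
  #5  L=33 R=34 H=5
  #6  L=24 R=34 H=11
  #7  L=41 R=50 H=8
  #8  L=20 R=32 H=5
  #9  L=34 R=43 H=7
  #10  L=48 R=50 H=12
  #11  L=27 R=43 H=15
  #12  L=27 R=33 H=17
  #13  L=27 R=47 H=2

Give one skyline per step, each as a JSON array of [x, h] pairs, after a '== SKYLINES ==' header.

== SKYLINES ==
[[4,5],[8,0]]
[[4,11],[17,0]]
[[4,11],[33,0]]
[[4,11],[33,14],[35,0]]
[[4,11],[33,14],[35,0]]
[[4,11],[33,14],[35,0]]
[[4,11],[33,14],[35,0],[41,8],[50,0]]
[[4,11],[33,14],[35,0],[41,8],[50,0]]
[[4,11],[33,14],[35,7],[41,8],[50,0]]
[[4,11],[33,14],[35,7],[41,8],[48,12],[50,0]]
[[4,11],[27,15],[43,8],[48,12],[50,0]]
[[4,11],[27,17],[33,15],[43,8],[48,12],[50,0]]
[[4,11],[27,17],[33,15],[43,8],[48,12],[50,0]]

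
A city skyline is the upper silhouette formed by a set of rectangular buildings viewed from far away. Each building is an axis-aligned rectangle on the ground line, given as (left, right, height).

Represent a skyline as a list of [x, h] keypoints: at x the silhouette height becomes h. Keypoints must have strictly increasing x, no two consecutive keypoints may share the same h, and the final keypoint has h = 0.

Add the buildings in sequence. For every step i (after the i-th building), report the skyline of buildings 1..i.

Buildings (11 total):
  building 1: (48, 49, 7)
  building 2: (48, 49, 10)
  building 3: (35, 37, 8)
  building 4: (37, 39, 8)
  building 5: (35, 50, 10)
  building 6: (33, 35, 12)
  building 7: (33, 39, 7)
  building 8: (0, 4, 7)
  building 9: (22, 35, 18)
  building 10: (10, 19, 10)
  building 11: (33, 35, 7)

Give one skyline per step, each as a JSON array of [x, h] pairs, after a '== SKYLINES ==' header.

== SKYLINES ==
[[48,7],[49,0]]
[[48,10],[49,0]]
[[35,8],[37,0],[48,10],[49,0]]
[[35,8],[39,0],[48,10],[49,0]]
[[35,10],[50,0]]
[[33,12],[35,10],[50,0]]
[[33,12],[35,10],[50,0]]
[[0,7],[4,0],[33,12],[35,10],[50,0]]
[[0,7],[4,0],[22,18],[35,10],[50,0]]
[[0,7],[4,0],[10,10],[19,0],[22,18],[35,10],[50,0]]
[[0,7],[4,0],[10,10],[19,0],[22,18],[35,10],[50,0]]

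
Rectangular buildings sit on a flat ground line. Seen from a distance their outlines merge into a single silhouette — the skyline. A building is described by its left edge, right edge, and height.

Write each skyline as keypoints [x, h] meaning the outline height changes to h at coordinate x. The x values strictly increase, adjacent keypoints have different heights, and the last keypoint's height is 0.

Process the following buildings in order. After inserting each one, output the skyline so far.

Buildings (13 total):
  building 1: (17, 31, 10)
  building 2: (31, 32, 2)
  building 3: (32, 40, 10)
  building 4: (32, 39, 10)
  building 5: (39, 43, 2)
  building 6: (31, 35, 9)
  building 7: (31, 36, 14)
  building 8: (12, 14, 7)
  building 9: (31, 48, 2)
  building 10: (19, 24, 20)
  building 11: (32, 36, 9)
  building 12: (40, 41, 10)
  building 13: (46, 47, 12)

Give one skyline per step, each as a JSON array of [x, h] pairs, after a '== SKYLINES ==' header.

== SKYLINES ==
[[17,10],[31,0]]
[[17,10],[31,2],[32,0]]
[[17,10],[31,2],[32,10],[40,0]]
[[17,10],[31,2],[32,10],[40,0]]
[[17,10],[31,2],[32,10],[40,2],[43,0]]
[[17,10],[31,9],[32,10],[40,2],[43,0]]
[[17,10],[31,14],[36,10],[40,2],[43,0]]
[[12,7],[14,0],[17,10],[31,14],[36,10],[40,2],[43,0]]
[[12,7],[14,0],[17,10],[31,14],[36,10],[40,2],[48,0]]
[[12,7],[14,0],[17,10],[19,20],[24,10],[31,14],[36,10],[40,2],[48,0]]
[[12,7],[14,0],[17,10],[19,20],[24,10],[31,14],[36,10],[40,2],[48,0]]
[[12,7],[14,0],[17,10],[19,20],[24,10],[31,14],[36,10],[41,2],[48,0]]
[[12,7],[14,0],[17,10],[19,20],[24,10],[31,14],[36,10],[41,2],[46,12],[47,2],[48,0]]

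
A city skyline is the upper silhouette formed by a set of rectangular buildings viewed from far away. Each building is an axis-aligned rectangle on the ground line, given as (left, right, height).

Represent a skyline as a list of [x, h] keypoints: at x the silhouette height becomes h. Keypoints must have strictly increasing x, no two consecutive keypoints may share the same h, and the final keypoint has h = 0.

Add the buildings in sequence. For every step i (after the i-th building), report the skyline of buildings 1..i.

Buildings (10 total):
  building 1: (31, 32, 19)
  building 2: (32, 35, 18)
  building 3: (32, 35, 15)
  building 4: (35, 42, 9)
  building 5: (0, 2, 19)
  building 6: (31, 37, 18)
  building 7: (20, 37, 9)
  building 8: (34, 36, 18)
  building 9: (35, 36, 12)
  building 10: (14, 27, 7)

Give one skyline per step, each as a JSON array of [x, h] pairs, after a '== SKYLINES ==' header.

== SKYLINES ==
[[31,19],[32,0]]
[[31,19],[32,18],[35,0]]
[[31,19],[32,18],[35,0]]
[[31,19],[32,18],[35,9],[42,0]]
[[0,19],[2,0],[31,19],[32,18],[35,9],[42,0]]
[[0,19],[2,0],[31,19],[32,18],[37,9],[42,0]]
[[0,19],[2,0],[20,9],[31,19],[32,18],[37,9],[42,0]]
[[0,19],[2,0],[20,9],[31,19],[32,18],[37,9],[42,0]]
[[0,19],[2,0],[20,9],[31,19],[32,18],[37,9],[42,0]]
[[0,19],[2,0],[14,7],[20,9],[31,19],[32,18],[37,9],[42,0]]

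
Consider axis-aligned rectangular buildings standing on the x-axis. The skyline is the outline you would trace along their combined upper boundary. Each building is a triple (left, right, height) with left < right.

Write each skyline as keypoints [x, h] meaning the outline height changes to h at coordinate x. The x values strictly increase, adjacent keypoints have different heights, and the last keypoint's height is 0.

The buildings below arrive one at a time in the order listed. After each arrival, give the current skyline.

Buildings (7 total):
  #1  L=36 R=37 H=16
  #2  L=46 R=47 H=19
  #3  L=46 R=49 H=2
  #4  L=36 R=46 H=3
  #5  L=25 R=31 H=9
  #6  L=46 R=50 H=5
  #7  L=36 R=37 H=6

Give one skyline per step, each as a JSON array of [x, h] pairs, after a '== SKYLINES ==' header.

== SKYLINES ==
[[36,16],[37,0]]
[[36,16],[37,0],[46,19],[47,0]]
[[36,16],[37,0],[46,19],[47,2],[49,0]]
[[36,16],[37,3],[46,19],[47,2],[49,0]]
[[25,9],[31,0],[36,16],[37,3],[46,19],[47,2],[49,0]]
[[25,9],[31,0],[36,16],[37,3],[46,19],[47,5],[50,0]]
[[25,9],[31,0],[36,16],[37,3],[46,19],[47,5],[50,0]]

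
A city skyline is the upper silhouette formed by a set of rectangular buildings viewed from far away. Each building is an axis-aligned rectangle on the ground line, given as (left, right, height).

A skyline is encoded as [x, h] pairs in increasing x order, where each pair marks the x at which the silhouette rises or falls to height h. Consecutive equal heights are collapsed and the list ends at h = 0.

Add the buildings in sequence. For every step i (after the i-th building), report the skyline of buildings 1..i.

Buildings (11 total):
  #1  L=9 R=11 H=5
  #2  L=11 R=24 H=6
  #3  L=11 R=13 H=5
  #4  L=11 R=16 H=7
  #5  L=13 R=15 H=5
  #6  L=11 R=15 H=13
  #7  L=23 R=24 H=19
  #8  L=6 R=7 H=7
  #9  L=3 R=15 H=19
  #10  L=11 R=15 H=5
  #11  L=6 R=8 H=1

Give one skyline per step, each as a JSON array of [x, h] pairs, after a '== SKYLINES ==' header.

== SKYLINES ==
[[9,5],[11,0]]
[[9,5],[11,6],[24,0]]
[[9,5],[11,6],[24,0]]
[[9,5],[11,7],[16,6],[24,0]]
[[9,5],[11,7],[16,6],[24,0]]
[[9,5],[11,13],[15,7],[16,6],[24,0]]
[[9,5],[11,13],[15,7],[16,6],[23,19],[24,0]]
[[6,7],[7,0],[9,5],[11,13],[15,7],[16,6],[23,19],[24,0]]
[[3,19],[15,7],[16,6],[23,19],[24,0]]
[[3,19],[15,7],[16,6],[23,19],[24,0]]
[[3,19],[15,7],[16,6],[23,19],[24,0]]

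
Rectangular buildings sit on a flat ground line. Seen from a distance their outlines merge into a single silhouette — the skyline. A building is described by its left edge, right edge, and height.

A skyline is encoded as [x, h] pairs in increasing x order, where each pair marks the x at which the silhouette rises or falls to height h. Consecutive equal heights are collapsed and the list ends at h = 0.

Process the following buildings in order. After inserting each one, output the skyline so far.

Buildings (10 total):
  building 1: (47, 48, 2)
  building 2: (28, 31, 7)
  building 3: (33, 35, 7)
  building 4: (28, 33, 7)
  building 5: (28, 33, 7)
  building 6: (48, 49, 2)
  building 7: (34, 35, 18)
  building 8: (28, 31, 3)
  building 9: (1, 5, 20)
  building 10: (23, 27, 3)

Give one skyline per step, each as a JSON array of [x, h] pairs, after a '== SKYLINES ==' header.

== SKYLINES ==
[[47,2],[48,0]]
[[28,7],[31,0],[47,2],[48,0]]
[[28,7],[31,0],[33,7],[35,0],[47,2],[48,0]]
[[28,7],[35,0],[47,2],[48,0]]
[[28,7],[35,0],[47,2],[48,0]]
[[28,7],[35,0],[47,2],[49,0]]
[[28,7],[34,18],[35,0],[47,2],[49,0]]
[[28,7],[34,18],[35,0],[47,2],[49,0]]
[[1,20],[5,0],[28,7],[34,18],[35,0],[47,2],[49,0]]
[[1,20],[5,0],[23,3],[27,0],[28,7],[34,18],[35,0],[47,2],[49,0]]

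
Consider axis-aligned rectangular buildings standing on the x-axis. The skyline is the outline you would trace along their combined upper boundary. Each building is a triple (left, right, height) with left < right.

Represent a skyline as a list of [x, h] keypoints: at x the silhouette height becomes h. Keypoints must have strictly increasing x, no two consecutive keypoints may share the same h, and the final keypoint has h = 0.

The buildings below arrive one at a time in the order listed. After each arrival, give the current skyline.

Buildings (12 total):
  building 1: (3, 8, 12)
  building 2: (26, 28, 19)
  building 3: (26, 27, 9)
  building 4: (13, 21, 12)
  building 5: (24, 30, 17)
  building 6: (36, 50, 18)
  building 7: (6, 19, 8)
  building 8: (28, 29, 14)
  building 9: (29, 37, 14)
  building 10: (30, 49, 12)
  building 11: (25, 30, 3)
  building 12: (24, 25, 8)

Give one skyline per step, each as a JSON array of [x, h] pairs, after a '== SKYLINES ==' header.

== SKYLINES ==
[[3,12],[8,0]]
[[3,12],[8,0],[26,19],[28,0]]
[[3,12],[8,0],[26,19],[28,0]]
[[3,12],[8,0],[13,12],[21,0],[26,19],[28,0]]
[[3,12],[8,0],[13,12],[21,0],[24,17],[26,19],[28,17],[30,0]]
[[3,12],[8,0],[13,12],[21,0],[24,17],[26,19],[28,17],[30,0],[36,18],[50,0]]
[[3,12],[8,8],[13,12],[21,0],[24,17],[26,19],[28,17],[30,0],[36,18],[50,0]]
[[3,12],[8,8],[13,12],[21,0],[24,17],[26,19],[28,17],[30,0],[36,18],[50,0]]
[[3,12],[8,8],[13,12],[21,0],[24,17],[26,19],[28,17],[30,14],[36,18],[50,0]]
[[3,12],[8,8],[13,12],[21,0],[24,17],[26,19],[28,17],[30,14],[36,18],[50,0]]
[[3,12],[8,8],[13,12],[21,0],[24,17],[26,19],[28,17],[30,14],[36,18],[50,0]]
[[3,12],[8,8],[13,12],[21,0],[24,17],[26,19],[28,17],[30,14],[36,18],[50,0]]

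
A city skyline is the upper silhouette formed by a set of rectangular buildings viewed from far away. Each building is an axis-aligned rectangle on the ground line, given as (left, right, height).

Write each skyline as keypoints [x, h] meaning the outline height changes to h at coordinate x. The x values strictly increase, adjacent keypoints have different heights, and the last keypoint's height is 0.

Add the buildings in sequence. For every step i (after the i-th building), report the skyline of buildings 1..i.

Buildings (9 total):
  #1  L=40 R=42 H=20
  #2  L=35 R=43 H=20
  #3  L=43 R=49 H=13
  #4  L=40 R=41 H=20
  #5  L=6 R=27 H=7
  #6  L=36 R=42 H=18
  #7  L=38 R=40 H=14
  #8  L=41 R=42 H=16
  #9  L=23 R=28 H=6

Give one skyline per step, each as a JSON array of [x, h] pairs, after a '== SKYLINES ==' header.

== SKYLINES ==
[[40,20],[42,0]]
[[35,20],[43,0]]
[[35,20],[43,13],[49,0]]
[[35,20],[43,13],[49,0]]
[[6,7],[27,0],[35,20],[43,13],[49,0]]
[[6,7],[27,0],[35,20],[43,13],[49,0]]
[[6,7],[27,0],[35,20],[43,13],[49,0]]
[[6,7],[27,0],[35,20],[43,13],[49,0]]
[[6,7],[27,6],[28,0],[35,20],[43,13],[49,0]]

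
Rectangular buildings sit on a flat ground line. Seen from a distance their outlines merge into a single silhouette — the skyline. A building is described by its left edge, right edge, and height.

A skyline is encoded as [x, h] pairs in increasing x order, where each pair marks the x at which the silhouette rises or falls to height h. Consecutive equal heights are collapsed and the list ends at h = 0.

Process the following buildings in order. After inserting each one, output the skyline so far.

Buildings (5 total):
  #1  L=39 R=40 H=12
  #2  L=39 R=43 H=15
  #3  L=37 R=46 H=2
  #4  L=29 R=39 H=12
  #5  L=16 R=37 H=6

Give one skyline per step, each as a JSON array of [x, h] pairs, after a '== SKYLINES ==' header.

== SKYLINES ==
[[39,12],[40,0]]
[[39,15],[43,0]]
[[37,2],[39,15],[43,2],[46,0]]
[[29,12],[39,15],[43,2],[46,0]]
[[16,6],[29,12],[39,15],[43,2],[46,0]]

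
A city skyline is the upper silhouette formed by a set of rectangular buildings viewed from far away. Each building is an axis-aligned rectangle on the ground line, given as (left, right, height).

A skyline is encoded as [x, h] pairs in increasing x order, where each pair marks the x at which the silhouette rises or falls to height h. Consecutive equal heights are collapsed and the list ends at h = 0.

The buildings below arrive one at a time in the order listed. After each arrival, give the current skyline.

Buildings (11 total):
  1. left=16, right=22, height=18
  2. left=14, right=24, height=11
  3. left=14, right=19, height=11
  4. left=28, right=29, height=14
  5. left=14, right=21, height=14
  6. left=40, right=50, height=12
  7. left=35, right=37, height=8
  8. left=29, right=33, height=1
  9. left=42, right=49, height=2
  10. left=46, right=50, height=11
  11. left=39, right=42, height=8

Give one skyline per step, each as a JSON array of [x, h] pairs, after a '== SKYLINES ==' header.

== SKYLINES ==
[[16,18],[22,0]]
[[14,11],[16,18],[22,11],[24,0]]
[[14,11],[16,18],[22,11],[24,0]]
[[14,11],[16,18],[22,11],[24,0],[28,14],[29,0]]
[[14,14],[16,18],[22,11],[24,0],[28,14],[29,0]]
[[14,14],[16,18],[22,11],[24,0],[28,14],[29,0],[40,12],[50,0]]
[[14,14],[16,18],[22,11],[24,0],[28,14],[29,0],[35,8],[37,0],[40,12],[50,0]]
[[14,14],[16,18],[22,11],[24,0],[28,14],[29,1],[33,0],[35,8],[37,0],[40,12],[50,0]]
[[14,14],[16,18],[22,11],[24,0],[28,14],[29,1],[33,0],[35,8],[37,0],[40,12],[50,0]]
[[14,14],[16,18],[22,11],[24,0],[28,14],[29,1],[33,0],[35,8],[37,0],[40,12],[50,0]]
[[14,14],[16,18],[22,11],[24,0],[28,14],[29,1],[33,0],[35,8],[37,0],[39,8],[40,12],[50,0]]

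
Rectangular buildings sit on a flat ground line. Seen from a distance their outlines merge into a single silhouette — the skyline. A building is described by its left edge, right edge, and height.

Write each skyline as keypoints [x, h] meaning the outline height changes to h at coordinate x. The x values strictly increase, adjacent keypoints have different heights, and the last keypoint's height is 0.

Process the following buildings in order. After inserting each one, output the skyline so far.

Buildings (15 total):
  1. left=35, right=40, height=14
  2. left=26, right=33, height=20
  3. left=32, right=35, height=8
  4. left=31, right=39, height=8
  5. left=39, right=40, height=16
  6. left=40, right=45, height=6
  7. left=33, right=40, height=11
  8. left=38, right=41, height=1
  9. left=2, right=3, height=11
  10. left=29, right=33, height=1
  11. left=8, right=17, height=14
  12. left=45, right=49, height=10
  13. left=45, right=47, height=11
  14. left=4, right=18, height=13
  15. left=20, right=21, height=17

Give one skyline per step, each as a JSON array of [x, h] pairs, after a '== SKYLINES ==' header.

== SKYLINES ==
[[35,14],[40,0]]
[[26,20],[33,0],[35,14],[40,0]]
[[26,20],[33,8],[35,14],[40,0]]
[[26,20],[33,8],[35,14],[40,0]]
[[26,20],[33,8],[35,14],[39,16],[40,0]]
[[26,20],[33,8],[35,14],[39,16],[40,6],[45,0]]
[[26,20],[33,11],[35,14],[39,16],[40,6],[45,0]]
[[26,20],[33,11],[35,14],[39,16],[40,6],[45,0]]
[[2,11],[3,0],[26,20],[33,11],[35,14],[39,16],[40,6],[45,0]]
[[2,11],[3,0],[26,20],[33,11],[35,14],[39,16],[40,6],[45,0]]
[[2,11],[3,0],[8,14],[17,0],[26,20],[33,11],[35,14],[39,16],[40,6],[45,0]]
[[2,11],[3,0],[8,14],[17,0],[26,20],[33,11],[35,14],[39,16],[40,6],[45,10],[49,0]]
[[2,11],[3,0],[8,14],[17,0],[26,20],[33,11],[35,14],[39,16],[40,6],[45,11],[47,10],[49,0]]
[[2,11],[3,0],[4,13],[8,14],[17,13],[18,0],[26,20],[33,11],[35,14],[39,16],[40,6],[45,11],[47,10],[49,0]]
[[2,11],[3,0],[4,13],[8,14],[17,13],[18,0],[20,17],[21,0],[26,20],[33,11],[35,14],[39,16],[40,6],[45,11],[47,10],[49,0]]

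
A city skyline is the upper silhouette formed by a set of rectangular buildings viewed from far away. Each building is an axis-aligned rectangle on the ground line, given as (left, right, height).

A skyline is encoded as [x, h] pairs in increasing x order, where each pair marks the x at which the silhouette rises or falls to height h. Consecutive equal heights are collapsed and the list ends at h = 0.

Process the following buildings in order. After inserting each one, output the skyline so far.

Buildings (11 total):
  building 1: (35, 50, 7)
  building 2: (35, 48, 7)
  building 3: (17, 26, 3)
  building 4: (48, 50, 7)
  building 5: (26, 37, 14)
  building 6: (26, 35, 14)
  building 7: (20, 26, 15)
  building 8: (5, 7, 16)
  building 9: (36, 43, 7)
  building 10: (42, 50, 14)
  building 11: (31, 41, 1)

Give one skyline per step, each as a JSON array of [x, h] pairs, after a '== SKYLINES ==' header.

== SKYLINES ==
[[35,7],[50,0]]
[[35,7],[50,0]]
[[17,3],[26,0],[35,7],[50,0]]
[[17,3],[26,0],[35,7],[50,0]]
[[17,3],[26,14],[37,7],[50,0]]
[[17,3],[26,14],[37,7],[50,0]]
[[17,3],[20,15],[26,14],[37,7],[50,0]]
[[5,16],[7,0],[17,3],[20,15],[26,14],[37,7],[50,0]]
[[5,16],[7,0],[17,3],[20,15],[26,14],[37,7],[50,0]]
[[5,16],[7,0],[17,3],[20,15],[26,14],[37,7],[42,14],[50,0]]
[[5,16],[7,0],[17,3],[20,15],[26,14],[37,7],[42,14],[50,0]]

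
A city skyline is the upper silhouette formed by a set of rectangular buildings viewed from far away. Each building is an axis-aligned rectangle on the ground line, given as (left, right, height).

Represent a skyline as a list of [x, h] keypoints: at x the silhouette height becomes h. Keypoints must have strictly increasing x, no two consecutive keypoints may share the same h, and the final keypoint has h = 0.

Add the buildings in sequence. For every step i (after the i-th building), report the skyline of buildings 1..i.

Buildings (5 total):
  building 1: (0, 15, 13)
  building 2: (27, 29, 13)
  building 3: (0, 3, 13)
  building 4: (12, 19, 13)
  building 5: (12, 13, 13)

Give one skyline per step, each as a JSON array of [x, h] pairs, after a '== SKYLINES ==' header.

== SKYLINES ==
[[0,13],[15,0]]
[[0,13],[15,0],[27,13],[29,0]]
[[0,13],[15,0],[27,13],[29,0]]
[[0,13],[19,0],[27,13],[29,0]]
[[0,13],[19,0],[27,13],[29,0]]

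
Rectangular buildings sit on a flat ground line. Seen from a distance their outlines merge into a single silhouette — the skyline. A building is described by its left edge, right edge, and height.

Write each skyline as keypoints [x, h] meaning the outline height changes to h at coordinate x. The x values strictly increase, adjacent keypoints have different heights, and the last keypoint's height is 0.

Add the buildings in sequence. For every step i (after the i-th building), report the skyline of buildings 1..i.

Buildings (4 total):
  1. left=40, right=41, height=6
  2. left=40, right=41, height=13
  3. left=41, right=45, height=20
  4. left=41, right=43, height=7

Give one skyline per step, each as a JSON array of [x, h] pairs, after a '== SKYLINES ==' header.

== SKYLINES ==
[[40,6],[41,0]]
[[40,13],[41,0]]
[[40,13],[41,20],[45,0]]
[[40,13],[41,20],[45,0]]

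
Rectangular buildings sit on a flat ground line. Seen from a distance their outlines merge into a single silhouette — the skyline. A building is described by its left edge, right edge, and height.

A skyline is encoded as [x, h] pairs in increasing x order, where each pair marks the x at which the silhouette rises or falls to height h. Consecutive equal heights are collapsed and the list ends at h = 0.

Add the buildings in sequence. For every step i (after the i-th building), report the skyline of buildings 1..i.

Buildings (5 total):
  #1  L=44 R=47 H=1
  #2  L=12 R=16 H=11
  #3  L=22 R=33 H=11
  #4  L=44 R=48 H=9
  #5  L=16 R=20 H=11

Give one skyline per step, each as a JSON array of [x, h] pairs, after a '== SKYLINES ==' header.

== SKYLINES ==
[[44,1],[47,0]]
[[12,11],[16,0],[44,1],[47,0]]
[[12,11],[16,0],[22,11],[33,0],[44,1],[47,0]]
[[12,11],[16,0],[22,11],[33,0],[44,9],[48,0]]
[[12,11],[20,0],[22,11],[33,0],[44,9],[48,0]]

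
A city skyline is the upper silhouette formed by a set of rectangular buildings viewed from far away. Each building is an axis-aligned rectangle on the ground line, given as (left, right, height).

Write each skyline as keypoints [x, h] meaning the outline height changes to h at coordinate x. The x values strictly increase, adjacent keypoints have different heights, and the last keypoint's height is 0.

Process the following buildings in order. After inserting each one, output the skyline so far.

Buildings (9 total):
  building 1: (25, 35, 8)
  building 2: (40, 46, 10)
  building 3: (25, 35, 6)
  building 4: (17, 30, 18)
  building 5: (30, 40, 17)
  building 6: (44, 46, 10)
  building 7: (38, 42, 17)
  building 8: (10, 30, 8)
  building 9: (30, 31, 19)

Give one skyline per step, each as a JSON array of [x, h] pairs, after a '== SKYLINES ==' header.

== SKYLINES ==
[[25,8],[35,0]]
[[25,8],[35,0],[40,10],[46,0]]
[[25,8],[35,0],[40,10],[46,0]]
[[17,18],[30,8],[35,0],[40,10],[46,0]]
[[17,18],[30,17],[40,10],[46,0]]
[[17,18],[30,17],[40,10],[46,0]]
[[17,18],[30,17],[42,10],[46,0]]
[[10,8],[17,18],[30,17],[42,10],[46,0]]
[[10,8],[17,18],[30,19],[31,17],[42,10],[46,0]]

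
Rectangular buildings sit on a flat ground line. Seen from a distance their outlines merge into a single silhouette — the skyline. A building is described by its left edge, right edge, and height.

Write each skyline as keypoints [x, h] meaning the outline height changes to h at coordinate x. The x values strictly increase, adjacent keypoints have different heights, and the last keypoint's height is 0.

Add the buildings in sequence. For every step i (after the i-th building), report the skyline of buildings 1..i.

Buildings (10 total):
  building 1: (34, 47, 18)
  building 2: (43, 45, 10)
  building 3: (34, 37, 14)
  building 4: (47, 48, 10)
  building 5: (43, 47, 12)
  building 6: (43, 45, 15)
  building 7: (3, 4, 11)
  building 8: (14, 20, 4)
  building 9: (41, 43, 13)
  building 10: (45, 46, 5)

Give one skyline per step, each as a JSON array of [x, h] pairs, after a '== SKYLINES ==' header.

== SKYLINES ==
[[34,18],[47,0]]
[[34,18],[47,0]]
[[34,18],[47,0]]
[[34,18],[47,10],[48,0]]
[[34,18],[47,10],[48,0]]
[[34,18],[47,10],[48,0]]
[[3,11],[4,0],[34,18],[47,10],[48,0]]
[[3,11],[4,0],[14,4],[20,0],[34,18],[47,10],[48,0]]
[[3,11],[4,0],[14,4],[20,0],[34,18],[47,10],[48,0]]
[[3,11],[4,0],[14,4],[20,0],[34,18],[47,10],[48,0]]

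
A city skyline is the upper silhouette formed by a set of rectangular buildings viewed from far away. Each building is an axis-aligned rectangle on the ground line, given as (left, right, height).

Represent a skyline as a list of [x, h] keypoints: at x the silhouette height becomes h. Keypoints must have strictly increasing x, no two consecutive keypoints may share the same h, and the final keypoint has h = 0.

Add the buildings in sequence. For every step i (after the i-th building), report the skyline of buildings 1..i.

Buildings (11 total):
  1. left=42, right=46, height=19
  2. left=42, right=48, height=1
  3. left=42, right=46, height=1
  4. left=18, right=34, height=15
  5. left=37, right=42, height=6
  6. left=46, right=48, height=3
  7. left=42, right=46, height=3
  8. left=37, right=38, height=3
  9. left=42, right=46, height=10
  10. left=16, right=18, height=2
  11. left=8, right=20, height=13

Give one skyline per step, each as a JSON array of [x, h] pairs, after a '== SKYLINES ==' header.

== SKYLINES ==
[[42,19],[46,0]]
[[42,19],[46,1],[48,0]]
[[42,19],[46,1],[48,0]]
[[18,15],[34,0],[42,19],[46,1],[48,0]]
[[18,15],[34,0],[37,6],[42,19],[46,1],[48,0]]
[[18,15],[34,0],[37,6],[42,19],[46,3],[48,0]]
[[18,15],[34,0],[37,6],[42,19],[46,3],[48,0]]
[[18,15],[34,0],[37,6],[42,19],[46,3],[48,0]]
[[18,15],[34,0],[37,6],[42,19],[46,3],[48,0]]
[[16,2],[18,15],[34,0],[37,6],[42,19],[46,3],[48,0]]
[[8,13],[18,15],[34,0],[37,6],[42,19],[46,3],[48,0]]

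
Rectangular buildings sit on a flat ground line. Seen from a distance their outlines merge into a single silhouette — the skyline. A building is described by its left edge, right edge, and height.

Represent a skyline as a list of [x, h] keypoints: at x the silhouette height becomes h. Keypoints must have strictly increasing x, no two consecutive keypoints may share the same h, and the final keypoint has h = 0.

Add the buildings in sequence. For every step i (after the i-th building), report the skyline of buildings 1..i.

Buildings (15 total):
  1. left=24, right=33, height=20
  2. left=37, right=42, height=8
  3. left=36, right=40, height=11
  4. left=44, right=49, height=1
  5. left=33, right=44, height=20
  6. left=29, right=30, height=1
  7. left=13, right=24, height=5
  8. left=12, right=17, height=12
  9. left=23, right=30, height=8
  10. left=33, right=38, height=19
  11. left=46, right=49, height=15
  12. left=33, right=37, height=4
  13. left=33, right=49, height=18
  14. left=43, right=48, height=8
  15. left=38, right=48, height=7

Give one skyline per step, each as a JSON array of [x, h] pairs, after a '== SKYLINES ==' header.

== SKYLINES ==
[[24,20],[33,0]]
[[24,20],[33,0],[37,8],[42,0]]
[[24,20],[33,0],[36,11],[40,8],[42,0]]
[[24,20],[33,0],[36,11],[40,8],[42,0],[44,1],[49,0]]
[[24,20],[44,1],[49,0]]
[[24,20],[44,1],[49,0]]
[[13,5],[24,20],[44,1],[49,0]]
[[12,12],[17,5],[24,20],[44,1],[49,0]]
[[12,12],[17,5],[23,8],[24,20],[44,1],[49,0]]
[[12,12],[17,5],[23,8],[24,20],[44,1],[49,0]]
[[12,12],[17,5],[23,8],[24,20],[44,1],[46,15],[49,0]]
[[12,12],[17,5],[23,8],[24,20],[44,1],[46,15],[49,0]]
[[12,12],[17,5],[23,8],[24,20],[44,18],[49,0]]
[[12,12],[17,5],[23,8],[24,20],[44,18],[49,0]]
[[12,12],[17,5],[23,8],[24,20],[44,18],[49,0]]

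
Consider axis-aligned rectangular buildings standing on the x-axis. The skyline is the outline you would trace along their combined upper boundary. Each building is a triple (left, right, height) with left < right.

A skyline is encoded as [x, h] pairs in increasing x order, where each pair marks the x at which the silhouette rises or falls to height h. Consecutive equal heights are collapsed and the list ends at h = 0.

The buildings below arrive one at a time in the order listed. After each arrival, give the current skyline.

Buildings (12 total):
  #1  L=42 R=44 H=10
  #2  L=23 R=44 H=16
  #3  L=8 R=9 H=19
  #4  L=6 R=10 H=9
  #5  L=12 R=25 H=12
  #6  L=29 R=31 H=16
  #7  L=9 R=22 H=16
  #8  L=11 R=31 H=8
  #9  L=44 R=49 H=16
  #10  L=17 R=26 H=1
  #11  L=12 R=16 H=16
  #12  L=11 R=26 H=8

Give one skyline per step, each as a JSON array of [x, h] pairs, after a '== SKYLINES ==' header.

== SKYLINES ==
[[42,10],[44,0]]
[[23,16],[44,0]]
[[8,19],[9,0],[23,16],[44,0]]
[[6,9],[8,19],[9,9],[10,0],[23,16],[44,0]]
[[6,9],[8,19],[9,9],[10,0],[12,12],[23,16],[44,0]]
[[6,9],[8,19],[9,9],[10,0],[12,12],[23,16],[44,0]]
[[6,9],[8,19],[9,16],[22,12],[23,16],[44,0]]
[[6,9],[8,19],[9,16],[22,12],[23,16],[44,0]]
[[6,9],[8,19],[9,16],[22,12],[23,16],[49,0]]
[[6,9],[8,19],[9,16],[22,12],[23,16],[49,0]]
[[6,9],[8,19],[9,16],[22,12],[23,16],[49,0]]
[[6,9],[8,19],[9,16],[22,12],[23,16],[49,0]]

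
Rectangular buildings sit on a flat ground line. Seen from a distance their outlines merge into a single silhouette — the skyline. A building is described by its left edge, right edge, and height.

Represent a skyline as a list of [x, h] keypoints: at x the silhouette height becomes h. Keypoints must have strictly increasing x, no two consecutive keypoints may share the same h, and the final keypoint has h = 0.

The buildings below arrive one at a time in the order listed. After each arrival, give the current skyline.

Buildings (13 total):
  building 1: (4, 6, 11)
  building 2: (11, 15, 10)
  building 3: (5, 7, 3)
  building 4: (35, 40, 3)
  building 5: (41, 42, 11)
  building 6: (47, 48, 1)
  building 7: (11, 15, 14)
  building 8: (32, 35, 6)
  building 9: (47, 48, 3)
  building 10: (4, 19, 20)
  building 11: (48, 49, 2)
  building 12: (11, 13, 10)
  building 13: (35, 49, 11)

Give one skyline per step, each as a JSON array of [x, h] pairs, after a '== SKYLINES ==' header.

== SKYLINES ==
[[4,11],[6,0]]
[[4,11],[6,0],[11,10],[15,0]]
[[4,11],[6,3],[7,0],[11,10],[15,0]]
[[4,11],[6,3],[7,0],[11,10],[15,0],[35,3],[40,0]]
[[4,11],[6,3],[7,0],[11,10],[15,0],[35,3],[40,0],[41,11],[42,0]]
[[4,11],[6,3],[7,0],[11,10],[15,0],[35,3],[40,0],[41,11],[42,0],[47,1],[48,0]]
[[4,11],[6,3],[7,0],[11,14],[15,0],[35,3],[40,0],[41,11],[42,0],[47,1],[48,0]]
[[4,11],[6,3],[7,0],[11,14],[15,0],[32,6],[35,3],[40,0],[41,11],[42,0],[47,1],[48,0]]
[[4,11],[6,3],[7,0],[11,14],[15,0],[32,6],[35,3],[40,0],[41,11],[42,0],[47,3],[48,0]]
[[4,20],[19,0],[32,6],[35,3],[40,0],[41,11],[42,0],[47,3],[48,0]]
[[4,20],[19,0],[32,6],[35,3],[40,0],[41,11],[42,0],[47,3],[48,2],[49,0]]
[[4,20],[19,0],[32,6],[35,3],[40,0],[41,11],[42,0],[47,3],[48,2],[49,0]]
[[4,20],[19,0],[32,6],[35,11],[49,0]]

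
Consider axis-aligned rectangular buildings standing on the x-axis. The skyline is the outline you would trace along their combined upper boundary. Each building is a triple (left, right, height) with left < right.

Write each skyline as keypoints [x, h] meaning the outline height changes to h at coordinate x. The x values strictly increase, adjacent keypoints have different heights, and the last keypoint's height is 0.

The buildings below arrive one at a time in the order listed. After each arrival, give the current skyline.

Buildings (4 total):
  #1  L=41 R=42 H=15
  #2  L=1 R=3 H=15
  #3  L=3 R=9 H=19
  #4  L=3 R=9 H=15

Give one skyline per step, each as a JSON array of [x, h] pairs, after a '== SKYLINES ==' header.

== SKYLINES ==
[[41,15],[42,0]]
[[1,15],[3,0],[41,15],[42,0]]
[[1,15],[3,19],[9,0],[41,15],[42,0]]
[[1,15],[3,19],[9,0],[41,15],[42,0]]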